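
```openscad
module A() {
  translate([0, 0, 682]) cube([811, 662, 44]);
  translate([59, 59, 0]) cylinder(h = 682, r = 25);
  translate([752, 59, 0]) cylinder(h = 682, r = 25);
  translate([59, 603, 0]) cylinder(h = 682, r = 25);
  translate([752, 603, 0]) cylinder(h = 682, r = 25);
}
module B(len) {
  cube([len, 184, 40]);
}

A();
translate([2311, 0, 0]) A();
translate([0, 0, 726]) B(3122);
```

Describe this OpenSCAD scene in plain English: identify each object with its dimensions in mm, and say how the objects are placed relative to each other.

A is a table: top 811 mm (x) × 662 mm (y), 44 mm thick, upper face at z = 726 mm, on four round legs of 50 mm diameter, each leg's bounding box inset 34 mm from the nearest pair of top edges, running from z = 0 to the bottom of the top.

B is a rectangular beam 3122 mm long (x), 184 mm deep (y), 40 mm thick (z).

The beam spans the tops of two tables placed 1500 mm apart, resting at z = 726 mm.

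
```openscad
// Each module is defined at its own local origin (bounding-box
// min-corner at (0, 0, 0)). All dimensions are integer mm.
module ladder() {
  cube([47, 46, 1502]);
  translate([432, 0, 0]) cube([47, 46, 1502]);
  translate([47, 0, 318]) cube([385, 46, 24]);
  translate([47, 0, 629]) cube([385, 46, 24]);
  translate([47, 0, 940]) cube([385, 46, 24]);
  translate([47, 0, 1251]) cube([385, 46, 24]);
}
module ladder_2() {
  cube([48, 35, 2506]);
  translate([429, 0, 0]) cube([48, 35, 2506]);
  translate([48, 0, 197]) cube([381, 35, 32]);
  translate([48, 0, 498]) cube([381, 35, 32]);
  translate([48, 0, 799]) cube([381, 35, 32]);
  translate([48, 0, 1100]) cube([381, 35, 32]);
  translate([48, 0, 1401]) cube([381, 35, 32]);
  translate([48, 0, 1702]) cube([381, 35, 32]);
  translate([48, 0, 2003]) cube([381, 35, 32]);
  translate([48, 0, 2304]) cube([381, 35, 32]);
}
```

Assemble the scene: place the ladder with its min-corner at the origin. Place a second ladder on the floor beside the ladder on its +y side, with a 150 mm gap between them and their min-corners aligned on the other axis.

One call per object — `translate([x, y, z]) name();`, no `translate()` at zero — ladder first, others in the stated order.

ladder();
translate([0, 196, 0]) ladder_2();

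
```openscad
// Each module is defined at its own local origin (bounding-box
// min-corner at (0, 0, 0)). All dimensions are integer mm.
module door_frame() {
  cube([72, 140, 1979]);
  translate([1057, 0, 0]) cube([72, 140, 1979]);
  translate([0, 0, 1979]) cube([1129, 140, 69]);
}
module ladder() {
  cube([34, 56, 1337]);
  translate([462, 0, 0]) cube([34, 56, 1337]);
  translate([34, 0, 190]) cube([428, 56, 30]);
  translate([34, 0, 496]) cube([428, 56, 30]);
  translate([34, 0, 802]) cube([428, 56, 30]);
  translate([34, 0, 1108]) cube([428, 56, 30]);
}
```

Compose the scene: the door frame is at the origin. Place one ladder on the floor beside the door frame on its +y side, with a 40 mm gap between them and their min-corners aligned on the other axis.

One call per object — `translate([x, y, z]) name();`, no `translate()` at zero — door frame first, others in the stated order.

door_frame();
translate([0, 180, 0]) ladder();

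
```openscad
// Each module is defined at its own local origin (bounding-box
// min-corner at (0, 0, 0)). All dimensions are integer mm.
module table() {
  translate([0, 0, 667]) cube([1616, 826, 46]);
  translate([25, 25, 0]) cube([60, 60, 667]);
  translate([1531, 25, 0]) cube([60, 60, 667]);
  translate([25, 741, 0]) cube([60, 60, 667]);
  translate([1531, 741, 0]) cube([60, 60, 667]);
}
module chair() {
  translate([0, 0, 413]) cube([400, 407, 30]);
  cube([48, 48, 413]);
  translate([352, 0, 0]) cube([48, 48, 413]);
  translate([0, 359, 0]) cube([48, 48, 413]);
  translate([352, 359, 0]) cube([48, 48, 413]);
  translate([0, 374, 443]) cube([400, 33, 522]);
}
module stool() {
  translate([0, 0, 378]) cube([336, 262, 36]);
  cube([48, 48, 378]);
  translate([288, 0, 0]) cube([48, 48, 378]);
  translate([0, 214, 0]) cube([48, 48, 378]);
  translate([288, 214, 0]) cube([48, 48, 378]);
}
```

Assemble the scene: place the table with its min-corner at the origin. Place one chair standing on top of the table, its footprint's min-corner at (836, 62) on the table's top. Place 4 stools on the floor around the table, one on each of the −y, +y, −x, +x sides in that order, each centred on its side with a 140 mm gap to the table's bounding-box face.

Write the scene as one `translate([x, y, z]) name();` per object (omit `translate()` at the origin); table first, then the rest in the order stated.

table();
translate([836, 62, 713]) chair();
translate([640, -402, 0]) stool();
translate([640, 966, 0]) stool();
translate([-476, 282, 0]) stool();
translate([1756, 282, 0]) stool();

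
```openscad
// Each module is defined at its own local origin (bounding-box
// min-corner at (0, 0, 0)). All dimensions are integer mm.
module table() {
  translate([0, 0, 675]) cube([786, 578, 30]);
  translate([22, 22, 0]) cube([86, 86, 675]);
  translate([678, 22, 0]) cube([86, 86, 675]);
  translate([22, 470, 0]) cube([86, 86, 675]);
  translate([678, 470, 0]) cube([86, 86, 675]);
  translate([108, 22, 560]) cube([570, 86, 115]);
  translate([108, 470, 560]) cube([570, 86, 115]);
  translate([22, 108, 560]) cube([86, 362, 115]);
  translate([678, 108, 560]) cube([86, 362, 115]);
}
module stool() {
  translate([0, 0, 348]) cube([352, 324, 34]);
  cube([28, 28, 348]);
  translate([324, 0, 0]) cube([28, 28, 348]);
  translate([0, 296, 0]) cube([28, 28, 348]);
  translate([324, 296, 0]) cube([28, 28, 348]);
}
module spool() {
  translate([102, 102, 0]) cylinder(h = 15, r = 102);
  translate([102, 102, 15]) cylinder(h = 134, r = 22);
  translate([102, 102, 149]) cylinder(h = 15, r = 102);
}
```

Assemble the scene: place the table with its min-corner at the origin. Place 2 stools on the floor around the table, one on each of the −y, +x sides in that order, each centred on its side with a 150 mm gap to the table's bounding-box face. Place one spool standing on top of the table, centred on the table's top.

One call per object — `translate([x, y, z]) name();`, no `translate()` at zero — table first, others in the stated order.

table();
translate([217, -474, 0]) stool();
translate([936, 127, 0]) stool();
translate([291, 187, 705]) spool();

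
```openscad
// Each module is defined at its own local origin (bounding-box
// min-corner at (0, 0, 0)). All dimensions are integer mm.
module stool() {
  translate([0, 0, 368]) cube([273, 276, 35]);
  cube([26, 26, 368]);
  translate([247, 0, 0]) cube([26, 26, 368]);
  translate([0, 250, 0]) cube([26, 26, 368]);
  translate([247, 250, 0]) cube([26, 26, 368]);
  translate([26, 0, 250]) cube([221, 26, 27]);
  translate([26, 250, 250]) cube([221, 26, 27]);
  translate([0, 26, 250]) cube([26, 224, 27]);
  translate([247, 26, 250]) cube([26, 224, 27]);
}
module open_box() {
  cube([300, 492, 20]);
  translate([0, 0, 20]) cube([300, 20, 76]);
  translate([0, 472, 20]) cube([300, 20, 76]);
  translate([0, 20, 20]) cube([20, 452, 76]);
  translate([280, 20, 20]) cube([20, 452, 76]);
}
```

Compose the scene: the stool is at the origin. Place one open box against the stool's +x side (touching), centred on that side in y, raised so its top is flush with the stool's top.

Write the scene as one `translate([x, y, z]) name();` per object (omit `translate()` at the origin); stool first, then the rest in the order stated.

stool();
translate([273, -108, 307]) open_box();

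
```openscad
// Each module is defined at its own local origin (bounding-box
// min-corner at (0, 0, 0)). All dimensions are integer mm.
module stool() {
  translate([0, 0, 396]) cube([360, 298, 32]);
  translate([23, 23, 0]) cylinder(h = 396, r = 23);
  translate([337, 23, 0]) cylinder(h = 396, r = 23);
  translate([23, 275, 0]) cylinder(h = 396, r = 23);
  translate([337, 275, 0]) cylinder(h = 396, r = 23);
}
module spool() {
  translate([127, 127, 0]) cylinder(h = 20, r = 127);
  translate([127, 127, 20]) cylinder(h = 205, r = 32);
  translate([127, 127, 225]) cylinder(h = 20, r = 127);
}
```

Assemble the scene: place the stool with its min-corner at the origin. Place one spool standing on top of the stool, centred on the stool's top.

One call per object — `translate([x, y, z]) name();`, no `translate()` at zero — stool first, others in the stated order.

stool();
translate([53, 22, 428]) spool();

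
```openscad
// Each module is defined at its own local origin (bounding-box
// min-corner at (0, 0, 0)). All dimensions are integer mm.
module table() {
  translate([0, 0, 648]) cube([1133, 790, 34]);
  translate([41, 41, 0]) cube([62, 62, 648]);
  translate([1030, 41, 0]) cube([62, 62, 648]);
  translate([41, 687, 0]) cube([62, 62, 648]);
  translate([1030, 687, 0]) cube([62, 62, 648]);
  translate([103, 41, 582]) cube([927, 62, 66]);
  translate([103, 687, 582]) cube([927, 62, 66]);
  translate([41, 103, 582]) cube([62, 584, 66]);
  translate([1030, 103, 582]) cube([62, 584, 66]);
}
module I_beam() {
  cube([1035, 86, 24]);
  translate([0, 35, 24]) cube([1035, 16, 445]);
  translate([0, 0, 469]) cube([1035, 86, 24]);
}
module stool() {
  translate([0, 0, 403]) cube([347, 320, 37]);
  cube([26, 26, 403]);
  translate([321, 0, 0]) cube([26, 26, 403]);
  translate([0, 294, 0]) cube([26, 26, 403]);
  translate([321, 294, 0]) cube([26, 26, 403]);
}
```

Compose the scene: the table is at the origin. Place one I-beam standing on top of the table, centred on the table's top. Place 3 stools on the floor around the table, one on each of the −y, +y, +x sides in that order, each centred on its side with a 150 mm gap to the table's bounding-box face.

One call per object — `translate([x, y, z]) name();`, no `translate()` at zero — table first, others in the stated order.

table();
translate([49, 352, 682]) I_beam();
translate([393, -470, 0]) stool();
translate([393, 940, 0]) stool();
translate([1283, 235, 0]) stool();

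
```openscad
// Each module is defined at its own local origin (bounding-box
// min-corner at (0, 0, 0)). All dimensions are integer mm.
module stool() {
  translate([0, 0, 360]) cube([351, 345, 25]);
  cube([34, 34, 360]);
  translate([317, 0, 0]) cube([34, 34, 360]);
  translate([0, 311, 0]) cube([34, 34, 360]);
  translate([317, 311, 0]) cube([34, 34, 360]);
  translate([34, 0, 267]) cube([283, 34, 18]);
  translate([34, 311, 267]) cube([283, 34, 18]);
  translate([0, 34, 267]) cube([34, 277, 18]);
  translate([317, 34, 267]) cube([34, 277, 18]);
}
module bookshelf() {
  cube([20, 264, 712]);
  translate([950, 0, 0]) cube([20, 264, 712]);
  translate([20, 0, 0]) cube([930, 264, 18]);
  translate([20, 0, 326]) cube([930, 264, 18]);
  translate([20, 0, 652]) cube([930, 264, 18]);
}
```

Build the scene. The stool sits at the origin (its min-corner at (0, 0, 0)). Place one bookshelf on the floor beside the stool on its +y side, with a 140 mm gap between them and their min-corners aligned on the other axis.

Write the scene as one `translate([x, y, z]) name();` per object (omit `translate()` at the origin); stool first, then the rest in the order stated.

stool();
translate([0, 485, 0]) bookshelf();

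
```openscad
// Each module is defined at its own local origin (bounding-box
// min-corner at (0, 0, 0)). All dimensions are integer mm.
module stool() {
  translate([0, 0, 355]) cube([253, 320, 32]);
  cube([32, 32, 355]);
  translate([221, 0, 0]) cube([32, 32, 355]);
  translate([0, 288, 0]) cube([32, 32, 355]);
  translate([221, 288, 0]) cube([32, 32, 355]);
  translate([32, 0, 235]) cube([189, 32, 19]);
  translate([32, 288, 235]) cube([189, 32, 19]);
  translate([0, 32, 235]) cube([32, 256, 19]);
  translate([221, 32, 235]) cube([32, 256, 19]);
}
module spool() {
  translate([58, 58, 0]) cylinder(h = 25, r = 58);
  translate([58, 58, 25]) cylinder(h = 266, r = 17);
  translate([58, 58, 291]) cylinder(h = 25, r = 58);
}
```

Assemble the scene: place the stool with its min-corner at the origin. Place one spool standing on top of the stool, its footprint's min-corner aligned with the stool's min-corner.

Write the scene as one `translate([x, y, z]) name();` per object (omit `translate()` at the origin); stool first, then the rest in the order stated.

stool();
translate([0, 0, 387]) spool();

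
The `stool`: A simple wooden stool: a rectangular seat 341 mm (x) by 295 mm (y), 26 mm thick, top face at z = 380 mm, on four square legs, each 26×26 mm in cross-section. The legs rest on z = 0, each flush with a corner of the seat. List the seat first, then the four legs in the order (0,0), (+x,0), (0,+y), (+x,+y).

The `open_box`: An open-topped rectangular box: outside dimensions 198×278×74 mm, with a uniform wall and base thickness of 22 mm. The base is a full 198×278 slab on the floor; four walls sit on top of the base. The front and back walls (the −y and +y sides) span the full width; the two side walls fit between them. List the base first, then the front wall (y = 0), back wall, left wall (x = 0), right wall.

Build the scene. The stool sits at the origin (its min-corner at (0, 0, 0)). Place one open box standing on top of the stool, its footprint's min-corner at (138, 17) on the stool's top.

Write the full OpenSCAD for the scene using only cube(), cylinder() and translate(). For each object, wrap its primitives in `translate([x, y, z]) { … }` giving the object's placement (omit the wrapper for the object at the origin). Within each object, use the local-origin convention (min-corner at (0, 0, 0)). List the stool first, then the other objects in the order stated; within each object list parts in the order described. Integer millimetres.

translate([0, 0, 354]) cube([341, 295, 26]);
cube([26, 26, 354]);
translate([315, 0, 0]) cube([26, 26, 354]);
translate([0, 269, 0]) cube([26, 26, 354]);
translate([315, 269, 0]) cube([26, 26, 354]);
translate([138, 17, 380]) {
  cube([198, 278, 22]);
  translate([0, 0, 22]) cube([198, 22, 52]);
  translate([0, 256, 22]) cube([198, 22, 52]);
  translate([0, 22, 22]) cube([22, 234, 52]);
  translate([176, 22, 22]) cube([22, 234, 52]);
}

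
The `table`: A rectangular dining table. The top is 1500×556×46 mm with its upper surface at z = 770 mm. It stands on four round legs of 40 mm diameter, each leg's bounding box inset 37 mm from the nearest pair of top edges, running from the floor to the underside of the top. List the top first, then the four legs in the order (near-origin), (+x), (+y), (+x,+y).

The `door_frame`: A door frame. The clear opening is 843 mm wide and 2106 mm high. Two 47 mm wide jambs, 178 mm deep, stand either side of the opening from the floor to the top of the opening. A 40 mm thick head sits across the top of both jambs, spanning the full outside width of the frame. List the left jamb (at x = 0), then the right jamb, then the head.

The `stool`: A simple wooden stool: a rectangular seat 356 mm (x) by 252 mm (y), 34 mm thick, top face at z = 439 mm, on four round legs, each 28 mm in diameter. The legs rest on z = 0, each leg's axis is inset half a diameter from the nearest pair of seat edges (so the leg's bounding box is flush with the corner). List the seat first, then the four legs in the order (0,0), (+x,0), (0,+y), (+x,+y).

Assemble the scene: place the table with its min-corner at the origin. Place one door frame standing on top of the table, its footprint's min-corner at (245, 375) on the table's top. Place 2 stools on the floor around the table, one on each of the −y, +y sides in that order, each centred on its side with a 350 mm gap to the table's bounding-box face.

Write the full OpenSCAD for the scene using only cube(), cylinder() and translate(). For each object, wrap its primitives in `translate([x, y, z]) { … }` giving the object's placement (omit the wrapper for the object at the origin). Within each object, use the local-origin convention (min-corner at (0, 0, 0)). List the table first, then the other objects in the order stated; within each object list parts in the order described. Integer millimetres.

translate([0, 0, 724]) cube([1500, 556, 46]);
translate([57, 57, 0]) cylinder(h = 724, r = 20);
translate([1443, 57, 0]) cylinder(h = 724, r = 20);
translate([57, 499, 0]) cylinder(h = 724, r = 20);
translate([1443, 499, 0]) cylinder(h = 724, r = 20);
translate([245, 375, 770]) {
  cube([47, 178, 2106]);
  translate([890, 0, 0]) cube([47, 178, 2106]);
  translate([0, 0, 2106]) cube([937, 178, 40]);
}
translate([572, -602, 0]) {
  translate([0, 0, 405]) cube([356, 252, 34]);
  translate([14, 14, 0]) cylinder(h = 405, r = 14);
  translate([342, 14, 0]) cylinder(h = 405, r = 14);
  translate([14, 238, 0]) cylinder(h = 405, r = 14);
  translate([342, 238, 0]) cylinder(h = 405, r = 14);
}
translate([572, 906, 0]) {
  translate([0, 0, 405]) cube([356, 252, 34]);
  translate([14, 14, 0]) cylinder(h = 405, r = 14);
  translate([342, 14, 0]) cylinder(h = 405, r = 14);
  translate([14, 238, 0]) cylinder(h = 405, r = 14);
  translate([342, 238, 0]) cylinder(h = 405, r = 14);
}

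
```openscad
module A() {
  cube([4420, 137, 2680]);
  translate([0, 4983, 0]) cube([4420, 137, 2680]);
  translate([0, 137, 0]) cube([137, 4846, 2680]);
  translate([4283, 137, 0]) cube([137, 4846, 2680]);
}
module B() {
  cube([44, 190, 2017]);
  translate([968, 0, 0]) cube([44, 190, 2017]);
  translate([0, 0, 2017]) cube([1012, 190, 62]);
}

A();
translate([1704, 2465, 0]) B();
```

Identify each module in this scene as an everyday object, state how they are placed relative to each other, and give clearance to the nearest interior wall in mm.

Clearances: x = 1567, y = 2328; minimum 1567 mm.

A is a house frame. B is a door frame. The door frame sits inside the house frame, centred. The clearance to the nearest interior wall is 1567 mm.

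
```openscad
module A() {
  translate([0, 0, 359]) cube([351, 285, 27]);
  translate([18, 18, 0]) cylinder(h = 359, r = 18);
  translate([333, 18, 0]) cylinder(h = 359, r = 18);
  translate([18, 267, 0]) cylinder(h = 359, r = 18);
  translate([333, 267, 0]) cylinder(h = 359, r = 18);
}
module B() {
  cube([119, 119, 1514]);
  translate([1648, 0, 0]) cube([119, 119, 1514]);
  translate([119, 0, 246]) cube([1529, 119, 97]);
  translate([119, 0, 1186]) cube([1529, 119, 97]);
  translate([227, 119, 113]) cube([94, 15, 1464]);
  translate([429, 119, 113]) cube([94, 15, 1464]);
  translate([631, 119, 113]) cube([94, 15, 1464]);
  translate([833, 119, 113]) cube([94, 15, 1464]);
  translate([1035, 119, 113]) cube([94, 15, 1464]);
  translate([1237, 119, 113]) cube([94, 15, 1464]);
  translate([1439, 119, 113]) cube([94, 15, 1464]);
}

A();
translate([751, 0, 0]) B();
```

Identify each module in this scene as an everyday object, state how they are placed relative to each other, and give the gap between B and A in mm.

The fence section's nearest face is 400 mm from the stool's +x face.

A is a stool. B is a fence section. The fence section is on the floor beside the stool on its +x side. The gap between the fence section and the stool is 400 mm.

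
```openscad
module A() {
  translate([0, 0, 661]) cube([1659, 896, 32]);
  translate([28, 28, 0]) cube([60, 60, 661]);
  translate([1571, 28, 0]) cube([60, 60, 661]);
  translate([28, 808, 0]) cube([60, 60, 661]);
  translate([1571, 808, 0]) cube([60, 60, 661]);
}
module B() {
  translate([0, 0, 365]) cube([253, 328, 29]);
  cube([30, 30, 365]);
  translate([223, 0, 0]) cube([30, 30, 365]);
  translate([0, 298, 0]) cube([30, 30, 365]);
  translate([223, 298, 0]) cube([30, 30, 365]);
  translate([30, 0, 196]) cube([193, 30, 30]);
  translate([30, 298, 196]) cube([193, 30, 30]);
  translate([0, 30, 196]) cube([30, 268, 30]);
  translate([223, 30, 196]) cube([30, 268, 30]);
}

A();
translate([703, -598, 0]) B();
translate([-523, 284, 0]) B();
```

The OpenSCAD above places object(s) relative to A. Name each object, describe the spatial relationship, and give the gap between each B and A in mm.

A is a table. B is a stool. Two stools sit around the table at the −y, −x sides. The gap between each stool and the table is 270 mm.

Each stool's nearest face is 270 mm from the table's bounding box.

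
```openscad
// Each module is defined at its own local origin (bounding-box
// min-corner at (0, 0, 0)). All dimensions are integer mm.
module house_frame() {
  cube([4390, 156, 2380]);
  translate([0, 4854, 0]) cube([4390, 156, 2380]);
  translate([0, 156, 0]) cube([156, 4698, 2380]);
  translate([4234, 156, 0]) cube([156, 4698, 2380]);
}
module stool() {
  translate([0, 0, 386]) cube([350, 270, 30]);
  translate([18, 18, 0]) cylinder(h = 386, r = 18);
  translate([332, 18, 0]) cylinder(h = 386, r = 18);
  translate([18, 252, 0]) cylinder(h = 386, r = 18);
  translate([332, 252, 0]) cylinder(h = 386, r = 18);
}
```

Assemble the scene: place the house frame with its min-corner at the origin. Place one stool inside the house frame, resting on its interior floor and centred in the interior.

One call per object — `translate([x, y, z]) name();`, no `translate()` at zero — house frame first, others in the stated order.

house_frame();
translate([2020, 2370, 0]) stool();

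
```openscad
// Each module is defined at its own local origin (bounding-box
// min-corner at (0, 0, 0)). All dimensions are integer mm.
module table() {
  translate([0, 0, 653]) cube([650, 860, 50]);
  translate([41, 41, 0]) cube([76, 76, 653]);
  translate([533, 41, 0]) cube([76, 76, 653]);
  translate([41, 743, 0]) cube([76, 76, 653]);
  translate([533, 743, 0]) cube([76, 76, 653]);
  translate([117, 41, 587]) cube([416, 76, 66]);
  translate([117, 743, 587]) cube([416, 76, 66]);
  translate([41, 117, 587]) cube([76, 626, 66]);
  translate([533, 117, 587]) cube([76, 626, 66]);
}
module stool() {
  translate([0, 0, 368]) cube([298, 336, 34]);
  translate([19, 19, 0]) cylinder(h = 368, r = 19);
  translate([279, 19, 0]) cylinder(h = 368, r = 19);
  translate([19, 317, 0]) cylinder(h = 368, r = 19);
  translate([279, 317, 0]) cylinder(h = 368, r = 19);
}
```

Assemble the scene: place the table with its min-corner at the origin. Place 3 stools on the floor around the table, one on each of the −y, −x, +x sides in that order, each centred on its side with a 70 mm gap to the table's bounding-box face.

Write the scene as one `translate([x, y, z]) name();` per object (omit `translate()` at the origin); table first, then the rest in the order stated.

table();
translate([176, -406, 0]) stool();
translate([-368, 262, 0]) stool();
translate([720, 262, 0]) stool();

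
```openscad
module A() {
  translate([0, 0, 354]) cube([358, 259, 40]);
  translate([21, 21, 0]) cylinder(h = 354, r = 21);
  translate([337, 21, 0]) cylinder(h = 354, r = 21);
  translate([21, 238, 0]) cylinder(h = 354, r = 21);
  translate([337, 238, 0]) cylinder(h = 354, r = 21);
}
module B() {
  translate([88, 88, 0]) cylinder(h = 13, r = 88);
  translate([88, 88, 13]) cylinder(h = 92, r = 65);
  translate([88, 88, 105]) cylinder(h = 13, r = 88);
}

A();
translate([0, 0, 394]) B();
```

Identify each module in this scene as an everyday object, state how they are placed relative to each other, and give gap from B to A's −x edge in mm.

The spool's min-x is at 0; the stool's min-x is 0; gap = 0 mm.

A is a stool. B is a spool. The spool is on top of the stool. The gap from the spool to the stool's −x edge is 0 mm.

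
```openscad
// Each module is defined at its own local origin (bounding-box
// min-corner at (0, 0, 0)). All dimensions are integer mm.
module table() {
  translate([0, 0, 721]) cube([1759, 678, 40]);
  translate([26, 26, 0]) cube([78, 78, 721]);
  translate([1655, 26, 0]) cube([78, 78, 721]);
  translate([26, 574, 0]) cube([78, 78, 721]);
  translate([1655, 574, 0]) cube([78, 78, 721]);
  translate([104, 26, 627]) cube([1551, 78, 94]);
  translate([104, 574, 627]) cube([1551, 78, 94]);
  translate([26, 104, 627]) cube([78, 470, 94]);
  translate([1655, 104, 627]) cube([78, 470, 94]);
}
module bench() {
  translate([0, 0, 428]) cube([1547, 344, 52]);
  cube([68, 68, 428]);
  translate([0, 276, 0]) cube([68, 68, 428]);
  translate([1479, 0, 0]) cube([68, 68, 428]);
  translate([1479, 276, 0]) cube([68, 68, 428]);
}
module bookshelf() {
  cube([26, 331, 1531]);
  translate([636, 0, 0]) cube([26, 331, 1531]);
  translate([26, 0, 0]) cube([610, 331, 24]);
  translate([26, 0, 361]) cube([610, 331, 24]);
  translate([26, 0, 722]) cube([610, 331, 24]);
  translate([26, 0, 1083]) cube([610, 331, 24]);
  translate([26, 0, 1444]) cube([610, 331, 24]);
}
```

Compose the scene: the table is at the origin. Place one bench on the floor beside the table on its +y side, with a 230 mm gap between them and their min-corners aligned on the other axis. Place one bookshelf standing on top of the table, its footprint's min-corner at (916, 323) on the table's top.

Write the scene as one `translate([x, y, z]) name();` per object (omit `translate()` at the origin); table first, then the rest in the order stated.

table();
translate([0, 908, 0]) bench();
translate([916, 323, 761]) bookshelf();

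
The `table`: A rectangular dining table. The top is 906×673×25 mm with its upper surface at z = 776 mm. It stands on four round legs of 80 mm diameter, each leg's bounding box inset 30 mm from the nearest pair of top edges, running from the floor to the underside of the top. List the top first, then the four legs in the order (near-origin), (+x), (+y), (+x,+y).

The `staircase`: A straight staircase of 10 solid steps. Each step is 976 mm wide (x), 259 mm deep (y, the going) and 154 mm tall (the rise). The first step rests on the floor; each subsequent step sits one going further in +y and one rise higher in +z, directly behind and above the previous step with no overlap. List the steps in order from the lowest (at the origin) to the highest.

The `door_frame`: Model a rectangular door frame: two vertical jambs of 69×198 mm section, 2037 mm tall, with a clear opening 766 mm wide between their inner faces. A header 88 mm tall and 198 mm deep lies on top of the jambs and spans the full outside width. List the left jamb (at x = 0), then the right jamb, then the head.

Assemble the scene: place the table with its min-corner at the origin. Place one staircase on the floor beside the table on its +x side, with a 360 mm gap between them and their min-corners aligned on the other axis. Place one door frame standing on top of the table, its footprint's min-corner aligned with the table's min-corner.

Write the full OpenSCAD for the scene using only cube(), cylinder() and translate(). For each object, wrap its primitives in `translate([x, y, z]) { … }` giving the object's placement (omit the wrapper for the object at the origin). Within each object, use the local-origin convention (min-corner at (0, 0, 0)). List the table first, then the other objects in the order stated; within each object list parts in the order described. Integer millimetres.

translate([0, 0, 751]) cube([906, 673, 25]);
translate([70, 70, 0]) cylinder(h = 751, r = 40);
translate([836, 70, 0]) cylinder(h = 751, r = 40);
translate([70, 603, 0]) cylinder(h = 751, r = 40);
translate([836, 603, 0]) cylinder(h = 751, r = 40);
translate([1266, 0, 0]) {
  cube([976, 259, 154]);
  translate([0, 259, 154]) cube([976, 259, 154]);
  translate([0, 518, 308]) cube([976, 259, 154]);
  translate([0, 777, 462]) cube([976, 259, 154]);
  translate([0, 1036, 616]) cube([976, 259, 154]);
  translate([0, 1295, 770]) cube([976, 259, 154]);
  translate([0, 1554, 924]) cube([976, 259, 154]);
  translate([0, 1813, 1078]) cube([976, 259, 154]);
  translate([0, 2072, 1232]) cube([976, 259, 154]);
  translate([0, 2331, 1386]) cube([976, 259, 154]);
}
translate([0, 0, 776]) {
  cube([69, 198, 2037]);
  translate([835, 0, 0]) cube([69, 198, 2037]);
  translate([0, 0, 2037]) cube([904, 198, 88]);
}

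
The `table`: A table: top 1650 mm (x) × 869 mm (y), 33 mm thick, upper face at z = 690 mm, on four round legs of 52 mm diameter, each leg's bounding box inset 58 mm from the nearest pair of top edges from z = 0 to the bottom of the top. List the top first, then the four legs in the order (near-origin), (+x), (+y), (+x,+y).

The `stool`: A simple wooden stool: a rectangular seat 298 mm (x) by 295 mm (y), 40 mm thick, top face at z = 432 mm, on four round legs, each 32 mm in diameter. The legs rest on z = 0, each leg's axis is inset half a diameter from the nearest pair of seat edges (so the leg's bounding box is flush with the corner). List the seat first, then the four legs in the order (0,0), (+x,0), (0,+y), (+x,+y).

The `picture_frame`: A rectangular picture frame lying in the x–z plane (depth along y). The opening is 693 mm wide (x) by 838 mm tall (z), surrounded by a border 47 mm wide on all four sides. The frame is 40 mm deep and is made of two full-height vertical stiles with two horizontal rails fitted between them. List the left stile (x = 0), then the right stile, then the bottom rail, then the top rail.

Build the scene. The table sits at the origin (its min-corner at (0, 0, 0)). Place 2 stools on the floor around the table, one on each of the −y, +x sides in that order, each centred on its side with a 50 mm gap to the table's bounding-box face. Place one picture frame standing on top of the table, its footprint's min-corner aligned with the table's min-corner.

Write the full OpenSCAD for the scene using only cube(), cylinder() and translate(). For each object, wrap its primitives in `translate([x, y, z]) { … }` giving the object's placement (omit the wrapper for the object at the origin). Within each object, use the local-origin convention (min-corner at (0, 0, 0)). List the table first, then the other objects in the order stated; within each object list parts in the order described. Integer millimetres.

translate([0, 0, 657]) cube([1650, 869, 33]);
translate([84, 84, 0]) cylinder(h = 657, r = 26);
translate([1566, 84, 0]) cylinder(h = 657, r = 26);
translate([84, 785, 0]) cylinder(h = 657, r = 26);
translate([1566, 785, 0]) cylinder(h = 657, r = 26);
translate([676, -345, 0]) {
  translate([0, 0, 392]) cube([298, 295, 40]);
  translate([16, 16, 0]) cylinder(h = 392, r = 16);
  translate([282, 16, 0]) cylinder(h = 392, r = 16);
  translate([16, 279, 0]) cylinder(h = 392, r = 16);
  translate([282, 279, 0]) cylinder(h = 392, r = 16);
}
translate([1700, 287, 0]) {
  translate([0, 0, 392]) cube([298, 295, 40]);
  translate([16, 16, 0]) cylinder(h = 392, r = 16);
  translate([282, 16, 0]) cylinder(h = 392, r = 16);
  translate([16, 279, 0]) cylinder(h = 392, r = 16);
  translate([282, 279, 0]) cylinder(h = 392, r = 16);
}
translate([0, 0, 690]) {
  cube([47, 40, 932]);
  translate([740, 0, 0]) cube([47, 40, 932]);
  translate([47, 0, 0]) cube([693, 40, 47]);
  translate([47, 0, 885]) cube([693, 40, 47]);
}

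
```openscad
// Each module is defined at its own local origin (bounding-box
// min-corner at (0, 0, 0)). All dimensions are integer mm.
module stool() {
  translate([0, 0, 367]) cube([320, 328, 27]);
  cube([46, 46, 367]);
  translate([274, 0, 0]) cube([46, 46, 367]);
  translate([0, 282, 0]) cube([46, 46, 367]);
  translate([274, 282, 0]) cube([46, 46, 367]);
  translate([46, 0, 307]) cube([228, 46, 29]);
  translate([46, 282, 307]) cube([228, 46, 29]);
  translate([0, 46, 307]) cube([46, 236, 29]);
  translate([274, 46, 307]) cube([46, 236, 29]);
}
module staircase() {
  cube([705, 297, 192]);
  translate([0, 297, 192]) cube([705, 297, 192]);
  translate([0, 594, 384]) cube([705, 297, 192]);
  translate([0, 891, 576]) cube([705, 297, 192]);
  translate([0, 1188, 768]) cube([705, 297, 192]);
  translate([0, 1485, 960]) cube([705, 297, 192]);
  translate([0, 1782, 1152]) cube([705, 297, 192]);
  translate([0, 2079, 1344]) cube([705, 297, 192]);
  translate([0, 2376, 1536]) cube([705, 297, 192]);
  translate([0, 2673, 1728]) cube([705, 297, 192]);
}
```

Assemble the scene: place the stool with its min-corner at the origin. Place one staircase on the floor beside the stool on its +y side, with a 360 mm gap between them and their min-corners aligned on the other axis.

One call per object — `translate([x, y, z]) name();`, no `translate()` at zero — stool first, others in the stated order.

stool();
translate([0, 688, 0]) staircase();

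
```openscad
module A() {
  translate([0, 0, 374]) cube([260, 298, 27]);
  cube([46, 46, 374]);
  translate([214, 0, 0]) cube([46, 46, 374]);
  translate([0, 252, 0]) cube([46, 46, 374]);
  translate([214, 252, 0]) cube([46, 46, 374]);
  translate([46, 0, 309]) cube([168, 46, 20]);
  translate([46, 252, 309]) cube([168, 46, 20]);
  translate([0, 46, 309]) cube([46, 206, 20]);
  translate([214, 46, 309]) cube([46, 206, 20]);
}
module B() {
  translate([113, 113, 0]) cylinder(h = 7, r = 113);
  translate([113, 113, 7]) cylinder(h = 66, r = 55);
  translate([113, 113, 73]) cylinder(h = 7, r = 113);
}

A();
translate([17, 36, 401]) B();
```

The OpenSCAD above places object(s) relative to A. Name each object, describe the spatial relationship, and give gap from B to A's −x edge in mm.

The spool's min-x is at 17; the stool's min-x is 0; gap = 17 mm.

A is a stool. B is a spool. The spool is on top of the stool, centred. The gap from the spool to the stool's −x edge is 17 mm.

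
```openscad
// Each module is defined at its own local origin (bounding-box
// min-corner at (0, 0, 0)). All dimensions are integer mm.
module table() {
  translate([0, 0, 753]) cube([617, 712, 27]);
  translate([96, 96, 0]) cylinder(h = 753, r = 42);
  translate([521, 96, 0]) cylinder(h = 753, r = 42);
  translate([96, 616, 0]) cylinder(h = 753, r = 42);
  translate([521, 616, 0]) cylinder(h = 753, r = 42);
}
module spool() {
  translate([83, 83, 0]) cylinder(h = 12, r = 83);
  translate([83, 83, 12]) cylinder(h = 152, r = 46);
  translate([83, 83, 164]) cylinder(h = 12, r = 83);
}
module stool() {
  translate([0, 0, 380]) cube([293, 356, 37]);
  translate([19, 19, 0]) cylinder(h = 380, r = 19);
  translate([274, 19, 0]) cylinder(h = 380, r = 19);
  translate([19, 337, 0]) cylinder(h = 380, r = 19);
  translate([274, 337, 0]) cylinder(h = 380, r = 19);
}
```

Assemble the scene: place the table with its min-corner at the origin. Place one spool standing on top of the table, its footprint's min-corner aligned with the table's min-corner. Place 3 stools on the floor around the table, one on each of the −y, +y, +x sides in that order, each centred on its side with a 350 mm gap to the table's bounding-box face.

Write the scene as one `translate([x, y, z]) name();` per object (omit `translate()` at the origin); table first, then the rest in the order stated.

table();
translate([0, 0, 780]) spool();
translate([162, -706, 0]) stool();
translate([162, 1062, 0]) stool();
translate([967, 178, 0]) stool();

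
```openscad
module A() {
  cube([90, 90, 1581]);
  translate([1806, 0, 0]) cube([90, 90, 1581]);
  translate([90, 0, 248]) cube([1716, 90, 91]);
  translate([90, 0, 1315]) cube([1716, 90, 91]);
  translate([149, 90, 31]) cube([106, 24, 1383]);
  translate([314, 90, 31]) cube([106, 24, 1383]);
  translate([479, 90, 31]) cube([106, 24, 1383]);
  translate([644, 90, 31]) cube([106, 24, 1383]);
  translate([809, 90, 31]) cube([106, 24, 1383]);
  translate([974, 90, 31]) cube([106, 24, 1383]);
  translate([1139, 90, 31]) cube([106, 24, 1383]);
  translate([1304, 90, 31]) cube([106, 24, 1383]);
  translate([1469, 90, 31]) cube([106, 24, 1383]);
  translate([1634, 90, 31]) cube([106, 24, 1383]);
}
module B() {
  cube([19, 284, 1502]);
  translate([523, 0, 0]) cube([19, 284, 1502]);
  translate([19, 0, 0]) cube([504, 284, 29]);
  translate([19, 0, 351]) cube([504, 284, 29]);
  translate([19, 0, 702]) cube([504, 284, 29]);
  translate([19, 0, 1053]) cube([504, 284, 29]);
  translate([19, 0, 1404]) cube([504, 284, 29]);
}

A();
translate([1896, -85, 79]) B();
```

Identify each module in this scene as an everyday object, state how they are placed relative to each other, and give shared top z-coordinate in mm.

A is a fence section. B is a bookshelf. The bookshelf is beside the fence section with their tops flush at z = 1581. The shared top z-coordinate is 1581 mm.

Both tops at z = 1581 mm.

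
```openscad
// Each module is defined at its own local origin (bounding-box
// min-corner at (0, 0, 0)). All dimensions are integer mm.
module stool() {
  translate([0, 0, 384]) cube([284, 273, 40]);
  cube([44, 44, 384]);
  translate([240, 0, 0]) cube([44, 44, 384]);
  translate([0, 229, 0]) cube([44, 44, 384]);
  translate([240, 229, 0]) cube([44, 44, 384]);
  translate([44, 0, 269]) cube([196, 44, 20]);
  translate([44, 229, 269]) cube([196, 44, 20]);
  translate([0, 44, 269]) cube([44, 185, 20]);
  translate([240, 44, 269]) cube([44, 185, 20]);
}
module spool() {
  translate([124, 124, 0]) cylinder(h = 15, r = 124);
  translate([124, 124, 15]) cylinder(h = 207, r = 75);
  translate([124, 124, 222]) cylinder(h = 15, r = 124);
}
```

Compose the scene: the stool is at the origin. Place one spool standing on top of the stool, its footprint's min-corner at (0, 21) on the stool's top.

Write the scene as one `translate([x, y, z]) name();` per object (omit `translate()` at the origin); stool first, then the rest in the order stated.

stool();
translate([0, 21, 424]) spool();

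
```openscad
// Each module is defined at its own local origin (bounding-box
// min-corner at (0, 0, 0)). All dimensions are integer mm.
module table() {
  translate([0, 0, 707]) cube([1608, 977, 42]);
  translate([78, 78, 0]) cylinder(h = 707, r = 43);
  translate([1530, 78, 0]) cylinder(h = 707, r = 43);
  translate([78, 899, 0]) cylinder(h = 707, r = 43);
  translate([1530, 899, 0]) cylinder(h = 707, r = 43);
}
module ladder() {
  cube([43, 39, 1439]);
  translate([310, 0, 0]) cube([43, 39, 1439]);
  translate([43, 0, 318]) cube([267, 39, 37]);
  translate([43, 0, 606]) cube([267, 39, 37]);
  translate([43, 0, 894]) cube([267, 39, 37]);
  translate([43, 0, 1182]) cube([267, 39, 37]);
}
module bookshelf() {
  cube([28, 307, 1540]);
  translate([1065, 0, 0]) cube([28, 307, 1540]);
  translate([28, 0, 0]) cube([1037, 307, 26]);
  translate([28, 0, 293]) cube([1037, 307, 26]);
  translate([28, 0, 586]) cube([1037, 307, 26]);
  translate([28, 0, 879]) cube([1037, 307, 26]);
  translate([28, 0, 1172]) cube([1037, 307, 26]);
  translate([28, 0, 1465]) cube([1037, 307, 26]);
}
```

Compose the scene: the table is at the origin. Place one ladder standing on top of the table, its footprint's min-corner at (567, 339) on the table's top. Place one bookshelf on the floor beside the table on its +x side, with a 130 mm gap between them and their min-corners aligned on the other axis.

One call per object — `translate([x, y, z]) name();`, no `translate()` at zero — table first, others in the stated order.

table();
translate([567, 339, 749]) ladder();
translate([1738, 0, 0]) bookshelf();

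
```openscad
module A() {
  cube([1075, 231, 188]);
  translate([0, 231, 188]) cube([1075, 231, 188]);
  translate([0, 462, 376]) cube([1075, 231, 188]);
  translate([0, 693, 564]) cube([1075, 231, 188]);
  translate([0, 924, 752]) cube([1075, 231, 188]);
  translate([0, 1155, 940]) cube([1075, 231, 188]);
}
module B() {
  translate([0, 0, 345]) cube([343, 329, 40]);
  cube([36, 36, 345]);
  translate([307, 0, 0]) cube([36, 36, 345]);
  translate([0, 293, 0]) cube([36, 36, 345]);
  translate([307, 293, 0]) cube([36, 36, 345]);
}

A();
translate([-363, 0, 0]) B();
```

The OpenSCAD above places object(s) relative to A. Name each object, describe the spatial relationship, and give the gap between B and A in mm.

A is a staircase. B is a stool. The stool is on the floor beside the staircase on its −x side. The gap between the stool and the staircase is 20 mm.

The stool's nearest face is 20 mm from the staircase's −x face.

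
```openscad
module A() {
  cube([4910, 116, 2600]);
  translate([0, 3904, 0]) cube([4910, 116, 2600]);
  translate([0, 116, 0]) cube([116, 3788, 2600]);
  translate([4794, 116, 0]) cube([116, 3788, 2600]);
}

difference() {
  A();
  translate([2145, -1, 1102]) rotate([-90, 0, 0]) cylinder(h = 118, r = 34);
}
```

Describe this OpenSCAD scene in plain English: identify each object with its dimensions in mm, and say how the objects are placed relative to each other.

A is a box-shaped house frame (walls only): outside footprint 4910×4020 mm, wall height 2600 mm, wall thickness 116 mm. The two y-facing walls run the full x-width; the two x-facing walls fit between the inner faces of the y-facing walls.

The house frame has a circular hole of radius 34 mm through its front wall, centred at (x = 2145, z = 1102).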